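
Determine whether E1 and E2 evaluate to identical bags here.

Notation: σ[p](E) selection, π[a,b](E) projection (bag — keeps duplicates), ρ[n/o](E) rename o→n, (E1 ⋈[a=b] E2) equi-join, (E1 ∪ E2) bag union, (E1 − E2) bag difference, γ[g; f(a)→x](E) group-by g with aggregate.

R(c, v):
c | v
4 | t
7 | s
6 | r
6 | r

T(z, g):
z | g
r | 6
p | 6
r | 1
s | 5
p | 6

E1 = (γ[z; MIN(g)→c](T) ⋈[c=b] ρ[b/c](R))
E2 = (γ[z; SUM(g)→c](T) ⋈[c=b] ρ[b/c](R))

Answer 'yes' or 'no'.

E1 stepwise |·|:
  T → 5
  γ[z; MIN(g)→c](T) → 3
  R → 4
  ρ[b/c](R) → 4
  (γ[z; MIN(g)→c](T) ⋈[c=b] ρ[b/c](R)) → 2
E2 stepwise |·|:
  T → 5
  γ[z; SUM(g)→c](T) → 3
  R → 4
  ρ[b/c](R) → 4
  (γ[z; SUM(g)→c](T) ⋈[c=b] ρ[b/c](R)) → 1

E1 result:
z | c | b | v
p | 6 | 6 | r
p | 6 | 6 | r
E2 result:
z | c | b | v
r | 7 | 7 | s
Witness: ('p', 6, 6, 'r') appears 2× in E1 but 0× in E2.

no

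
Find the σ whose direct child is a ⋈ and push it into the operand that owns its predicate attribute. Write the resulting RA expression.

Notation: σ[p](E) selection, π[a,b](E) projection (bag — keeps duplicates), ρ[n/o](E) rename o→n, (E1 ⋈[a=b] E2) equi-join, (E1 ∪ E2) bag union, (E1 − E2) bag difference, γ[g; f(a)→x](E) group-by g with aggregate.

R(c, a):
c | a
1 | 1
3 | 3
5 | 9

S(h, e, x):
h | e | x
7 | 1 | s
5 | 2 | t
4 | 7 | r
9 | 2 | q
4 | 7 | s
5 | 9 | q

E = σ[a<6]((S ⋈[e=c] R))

σ filters on a, owned by the right side.
E' = (S ⋈[e=c] σ[a<6](R))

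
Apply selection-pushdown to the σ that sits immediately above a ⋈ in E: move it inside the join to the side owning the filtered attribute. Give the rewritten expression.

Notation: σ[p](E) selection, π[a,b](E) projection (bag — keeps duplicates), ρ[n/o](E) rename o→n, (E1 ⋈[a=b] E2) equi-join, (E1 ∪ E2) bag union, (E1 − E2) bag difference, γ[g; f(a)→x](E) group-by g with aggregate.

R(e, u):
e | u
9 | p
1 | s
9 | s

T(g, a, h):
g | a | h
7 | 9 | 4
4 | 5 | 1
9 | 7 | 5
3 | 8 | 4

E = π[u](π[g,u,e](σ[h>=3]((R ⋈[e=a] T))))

σ filters on h, owned by the right side.
E' = π[u](π[g,u,e]((R ⋈[e=a] σ[h>=3](T))))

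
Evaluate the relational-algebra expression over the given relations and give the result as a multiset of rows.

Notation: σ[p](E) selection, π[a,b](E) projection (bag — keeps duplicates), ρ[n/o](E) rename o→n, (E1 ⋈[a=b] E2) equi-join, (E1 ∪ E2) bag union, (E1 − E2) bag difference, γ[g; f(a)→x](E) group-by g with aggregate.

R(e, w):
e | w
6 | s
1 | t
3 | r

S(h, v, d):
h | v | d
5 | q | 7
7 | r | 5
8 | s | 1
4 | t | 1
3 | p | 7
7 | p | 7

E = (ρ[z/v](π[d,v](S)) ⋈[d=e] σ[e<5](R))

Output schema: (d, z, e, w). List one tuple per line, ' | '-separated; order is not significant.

Stepwise |·|:
  S → 6
  π[d,v](S) → 6
  ρ[z/v](π[d,v](S)) → 6
  R → 3
  σ[e<5](R) → 2
  (ρ[z/v](π[d,v](S)) ⋈[d=e] σ[e<5](R)) → 2

== RESULT ==
d | z | e | w
1 | s | 1 | t
1 | t | 1 | t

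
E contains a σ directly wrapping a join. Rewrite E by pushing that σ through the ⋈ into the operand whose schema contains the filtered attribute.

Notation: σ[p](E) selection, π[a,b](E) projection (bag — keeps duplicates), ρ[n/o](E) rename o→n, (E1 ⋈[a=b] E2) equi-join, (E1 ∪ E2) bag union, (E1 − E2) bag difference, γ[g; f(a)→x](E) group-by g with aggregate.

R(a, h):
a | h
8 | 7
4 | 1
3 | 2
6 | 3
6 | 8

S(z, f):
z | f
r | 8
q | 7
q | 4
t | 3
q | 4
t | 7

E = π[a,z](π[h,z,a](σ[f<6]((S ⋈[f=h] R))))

σ filters on f, owned by the left side.
E' = π[a,z](π[h,z,a]((σ[f<6](S) ⋈[f=h] R)))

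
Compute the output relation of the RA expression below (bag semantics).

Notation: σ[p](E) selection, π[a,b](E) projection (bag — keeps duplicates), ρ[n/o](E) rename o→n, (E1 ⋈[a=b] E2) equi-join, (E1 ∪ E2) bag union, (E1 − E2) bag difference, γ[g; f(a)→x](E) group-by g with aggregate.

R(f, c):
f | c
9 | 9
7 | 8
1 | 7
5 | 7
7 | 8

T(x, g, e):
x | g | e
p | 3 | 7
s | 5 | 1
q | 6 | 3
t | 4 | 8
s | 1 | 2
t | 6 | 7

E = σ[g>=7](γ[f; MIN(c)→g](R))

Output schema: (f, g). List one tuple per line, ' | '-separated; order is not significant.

Per-node cardinality:
  R → 5
  γ[f; MIN(c)→g](R) → 4
  σ[g>=7](γ[f; MIN(c)→g](R)) → 4

== RESULT ==
f | g
1 | 7
5 | 7
7 | 8
9 | 9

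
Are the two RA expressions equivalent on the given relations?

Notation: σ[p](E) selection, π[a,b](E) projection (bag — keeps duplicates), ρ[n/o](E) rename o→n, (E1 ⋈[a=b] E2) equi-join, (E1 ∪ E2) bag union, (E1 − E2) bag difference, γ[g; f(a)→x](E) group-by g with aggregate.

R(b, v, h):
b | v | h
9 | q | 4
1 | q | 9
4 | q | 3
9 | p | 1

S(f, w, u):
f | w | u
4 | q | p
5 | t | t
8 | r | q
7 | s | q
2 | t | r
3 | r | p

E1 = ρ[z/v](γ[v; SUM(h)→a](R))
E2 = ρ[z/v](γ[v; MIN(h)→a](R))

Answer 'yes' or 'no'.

E1 per-node cardinality:
  R → 4
  γ[v; SUM(h)→a](R) → 2
  ρ[z/v](γ[v; SUM(h)→a](R)) → 2
E2 per-node cardinality:
  R → 4
  γ[v; MIN(h)→a](R) → 2
  ρ[z/v](γ[v; MIN(h)→a](R)) → 2

E1 result:
z | a
p | 1
q | 16
E2 result:
z | a
p | 1
q | 3
Witness: ('q', 3) appears 0× in E1 but 1× in E2.

no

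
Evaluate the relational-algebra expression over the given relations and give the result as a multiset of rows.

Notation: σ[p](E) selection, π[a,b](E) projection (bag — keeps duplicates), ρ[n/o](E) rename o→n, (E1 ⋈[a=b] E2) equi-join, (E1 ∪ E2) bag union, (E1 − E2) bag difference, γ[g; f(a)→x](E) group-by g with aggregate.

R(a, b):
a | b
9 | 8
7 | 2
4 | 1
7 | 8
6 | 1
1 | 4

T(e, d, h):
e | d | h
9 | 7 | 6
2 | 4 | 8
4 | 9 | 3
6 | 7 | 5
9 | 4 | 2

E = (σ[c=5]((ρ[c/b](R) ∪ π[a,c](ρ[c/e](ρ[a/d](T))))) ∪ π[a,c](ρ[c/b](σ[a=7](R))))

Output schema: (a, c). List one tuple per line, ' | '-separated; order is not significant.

Per-node cardinality:
  R → 6
  ρ[c/b](R) → 6
  T → 5
  ρ[a/d](T) → 5
  ρ[c/e](ρ[a/d](T)) → 5
  π[a,c](ρ[c/e](ρ[a/d](T))) → 5
  (ρ[c/b](R) ∪ π[a,c](ρ[c/e](ρ[a/d](T)))) → 11
  σ[c=5]((ρ[c/b](R) ∪ π[a,c](ρ[c/e](ρ[a/d](T))))) → 0
  R → 6
  σ[a=7](R) → 2
  ρ[c/b](σ[a=7](R)) → 2
  π[a,c](ρ[c/b](σ[a=7](R))) → 2
  (σ[c=5]((ρ[c/b](R) ∪ π[a,c](ρ[c/e](ρ[a/d](T))))) ∪ π[a,c](ρ[c/b](σ[a=7](R)))) → 2

== RESULT ==
a | c
7 | 2
7 | 8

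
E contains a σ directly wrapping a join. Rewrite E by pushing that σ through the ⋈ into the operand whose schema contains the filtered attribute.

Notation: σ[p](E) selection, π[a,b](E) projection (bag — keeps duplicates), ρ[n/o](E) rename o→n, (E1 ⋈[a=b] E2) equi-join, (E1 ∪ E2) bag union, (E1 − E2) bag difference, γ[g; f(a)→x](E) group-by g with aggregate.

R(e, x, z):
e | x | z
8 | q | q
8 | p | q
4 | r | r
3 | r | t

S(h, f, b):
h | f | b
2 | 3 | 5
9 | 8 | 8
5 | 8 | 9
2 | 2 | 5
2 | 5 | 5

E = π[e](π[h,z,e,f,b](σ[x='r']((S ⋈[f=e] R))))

σ filters on x, owned by the right side.
E' = π[e](π[h,z,e,f,b]((S ⋈[f=e] σ[x='r'](R))))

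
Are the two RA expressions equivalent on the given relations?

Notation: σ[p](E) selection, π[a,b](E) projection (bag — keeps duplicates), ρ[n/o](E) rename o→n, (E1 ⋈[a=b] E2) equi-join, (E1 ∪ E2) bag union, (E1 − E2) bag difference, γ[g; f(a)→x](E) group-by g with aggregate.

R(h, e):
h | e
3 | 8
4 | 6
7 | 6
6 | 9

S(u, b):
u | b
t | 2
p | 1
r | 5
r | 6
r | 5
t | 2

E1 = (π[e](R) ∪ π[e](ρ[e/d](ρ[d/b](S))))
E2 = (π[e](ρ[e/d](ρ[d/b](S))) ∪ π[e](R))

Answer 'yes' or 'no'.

E1 per-node cardinality:
  R → 4
  π[e](R) → 4
  S → 6
  ρ[d/b](S) → 6
  ρ[e/d](ρ[d/b](S)) → 6
  π[e](ρ[e/d](ρ[d/b](S))) → 6
  (π[e](R) ∪ π[e](ρ[e/d](ρ[d/b](S)))) → 10
E2 per-node cardinality:
  S → 6
  ρ[d/b](S) → 6
  ρ[e/d](ρ[d/b](S)) → 6
  π[e](ρ[e/d](ρ[d/b](S))) → 6
  R → 4
  π[e](R) → 4
  (π[e](ρ[e/d](ρ[d/b](S))) ∪ π[e](R)) → 10

E1 and E2 produce the same multiset:
e
1
2
2
5
5
6
6
6
8
9

yes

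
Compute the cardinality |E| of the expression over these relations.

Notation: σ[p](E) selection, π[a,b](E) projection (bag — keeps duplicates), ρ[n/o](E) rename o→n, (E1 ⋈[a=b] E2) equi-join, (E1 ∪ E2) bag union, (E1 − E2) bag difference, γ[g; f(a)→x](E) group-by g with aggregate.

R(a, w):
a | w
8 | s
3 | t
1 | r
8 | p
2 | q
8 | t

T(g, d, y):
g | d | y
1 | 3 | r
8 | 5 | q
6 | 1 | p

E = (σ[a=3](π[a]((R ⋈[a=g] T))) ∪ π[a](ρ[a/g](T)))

Per-node cardinality:
  R → 6
  T → 3
  (R ⋈[a=g] T) → 4
  π[a]((R ⋈[a=g] T)) → 4
  σ[a=3](π[a]((R ⋈[a=g] T))) → 0
  T → 3
  ρ[a/g](T) → 3
  π[a](ρ[a/g](T)) → 3
  (σ[a=3](π[a]((R ⋈[a=g] T))) ∪ π[a](ρ[a/g](T))) → 3

|E| = 3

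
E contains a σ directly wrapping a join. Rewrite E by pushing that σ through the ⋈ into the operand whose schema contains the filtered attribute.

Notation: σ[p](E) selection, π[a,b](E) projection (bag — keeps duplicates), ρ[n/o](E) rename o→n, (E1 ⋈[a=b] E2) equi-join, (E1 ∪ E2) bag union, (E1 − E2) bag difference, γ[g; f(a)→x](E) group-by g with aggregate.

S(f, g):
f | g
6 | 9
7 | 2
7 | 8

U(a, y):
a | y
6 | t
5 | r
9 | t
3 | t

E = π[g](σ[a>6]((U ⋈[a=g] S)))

σ filters on a, owned by the left side.
E' = π[g]((σ[a>6](U) ⋈[a=g] S))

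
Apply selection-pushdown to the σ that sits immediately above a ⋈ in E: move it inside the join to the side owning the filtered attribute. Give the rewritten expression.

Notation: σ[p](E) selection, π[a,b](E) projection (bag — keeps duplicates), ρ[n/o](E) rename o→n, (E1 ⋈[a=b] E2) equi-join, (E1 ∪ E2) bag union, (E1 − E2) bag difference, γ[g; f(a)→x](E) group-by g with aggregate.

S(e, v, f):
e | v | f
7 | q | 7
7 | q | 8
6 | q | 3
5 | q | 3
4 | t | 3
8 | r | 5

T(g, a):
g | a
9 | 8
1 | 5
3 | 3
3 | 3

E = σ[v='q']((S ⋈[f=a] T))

σ filters on v, owned by the left side.
E' = (σ[v='q'](S) ⋈[f=a] T)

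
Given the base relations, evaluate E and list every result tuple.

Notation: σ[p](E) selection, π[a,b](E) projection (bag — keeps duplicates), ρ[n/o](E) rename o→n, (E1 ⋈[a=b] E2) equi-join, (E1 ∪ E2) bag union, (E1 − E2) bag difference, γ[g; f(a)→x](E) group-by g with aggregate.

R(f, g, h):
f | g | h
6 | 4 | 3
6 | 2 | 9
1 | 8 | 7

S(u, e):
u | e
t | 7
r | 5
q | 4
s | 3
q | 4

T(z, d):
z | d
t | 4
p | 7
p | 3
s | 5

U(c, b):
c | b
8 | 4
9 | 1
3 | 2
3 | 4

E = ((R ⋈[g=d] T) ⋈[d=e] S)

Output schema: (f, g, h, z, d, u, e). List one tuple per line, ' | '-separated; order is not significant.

Per-node cardinality:
  R → 3
  T → 4
  (R ⋈[g=d] T) → 1
  S → 5
  ((R ⋈[g=d] T) ⋈[d=e] S) → 2

== RESULT ==
f | g | h | z | d | u | e
6 | 4 | 3 | t | 4 | q | 4
6 | 4 | 3 | t | 4 | q | 4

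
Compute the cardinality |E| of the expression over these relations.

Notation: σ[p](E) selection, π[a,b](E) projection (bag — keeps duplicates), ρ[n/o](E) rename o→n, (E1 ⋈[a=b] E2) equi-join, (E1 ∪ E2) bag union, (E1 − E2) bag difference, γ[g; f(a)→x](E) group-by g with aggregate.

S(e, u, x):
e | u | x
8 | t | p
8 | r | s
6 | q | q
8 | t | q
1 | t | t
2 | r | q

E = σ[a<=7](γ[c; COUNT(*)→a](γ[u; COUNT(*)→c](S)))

Stepwise |·|:
  S → 6
  γ[u; COUNT(*)→c](S) → 3
  γ[c; COUNT(*)→a](γ[u; COUNT(*)→c](S)) → 3
  σ[a<=7](γ[c; COUNT(*)→a](γ[u; COUNT(*)→c](S))) → 3

|E| = 3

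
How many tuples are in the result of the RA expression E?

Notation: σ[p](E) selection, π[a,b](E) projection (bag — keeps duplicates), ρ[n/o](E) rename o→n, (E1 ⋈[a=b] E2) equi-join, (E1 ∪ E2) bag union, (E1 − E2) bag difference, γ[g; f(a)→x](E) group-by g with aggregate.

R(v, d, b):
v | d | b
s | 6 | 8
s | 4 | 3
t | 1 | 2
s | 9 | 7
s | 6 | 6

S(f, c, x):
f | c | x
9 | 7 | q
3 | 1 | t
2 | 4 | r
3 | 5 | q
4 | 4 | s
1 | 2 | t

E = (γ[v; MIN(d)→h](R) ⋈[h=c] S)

Stepwise |·|:
  R → 5
  γ[v; MIN(d)→h](R) → 2
  S → 6
  (γ[v; MIN(d)→h](R) ⋈[h=c] S) → 3

|E| = 3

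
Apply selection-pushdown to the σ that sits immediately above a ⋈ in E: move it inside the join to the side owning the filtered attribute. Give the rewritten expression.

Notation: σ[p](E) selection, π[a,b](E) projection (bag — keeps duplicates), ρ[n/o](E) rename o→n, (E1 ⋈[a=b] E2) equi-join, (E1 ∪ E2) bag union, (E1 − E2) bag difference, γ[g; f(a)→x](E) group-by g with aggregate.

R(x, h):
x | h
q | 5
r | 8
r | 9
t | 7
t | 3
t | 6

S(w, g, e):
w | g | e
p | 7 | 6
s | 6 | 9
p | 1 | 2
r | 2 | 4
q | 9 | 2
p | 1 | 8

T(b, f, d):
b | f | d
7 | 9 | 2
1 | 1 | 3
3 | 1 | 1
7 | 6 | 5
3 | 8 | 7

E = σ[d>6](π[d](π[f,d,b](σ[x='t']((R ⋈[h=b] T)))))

σ filters on x, owned by the left side.
E' = σ[d>6](π[d](π[f,d,b]((σ[x='t'](R) ⋈[h=b] T))))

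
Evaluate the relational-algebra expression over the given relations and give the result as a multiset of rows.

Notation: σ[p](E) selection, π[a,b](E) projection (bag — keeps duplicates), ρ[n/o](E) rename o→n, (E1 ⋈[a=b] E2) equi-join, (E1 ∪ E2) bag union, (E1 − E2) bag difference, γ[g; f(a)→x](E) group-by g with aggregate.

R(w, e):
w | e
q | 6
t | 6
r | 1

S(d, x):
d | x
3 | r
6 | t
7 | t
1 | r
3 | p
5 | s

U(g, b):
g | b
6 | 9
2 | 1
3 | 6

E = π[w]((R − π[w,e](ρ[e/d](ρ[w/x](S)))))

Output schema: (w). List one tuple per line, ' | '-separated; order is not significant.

Row counts bottom-up:
  R → 3
  S → 6
  ρ[w/x](S) → 6
  ρ[e/d](ρ[w/x](S)) → 6
  π[w,e](ρ[e/d](ρ[w/x](S))) → 6
  (R − π[w,e](ρ[e/d](ρ[w/x](S)))) → 1
  π[w]((R − π[w,e](ρ[e/d](ρ[w/x](S))))) → 1

== RESULT ==
w
q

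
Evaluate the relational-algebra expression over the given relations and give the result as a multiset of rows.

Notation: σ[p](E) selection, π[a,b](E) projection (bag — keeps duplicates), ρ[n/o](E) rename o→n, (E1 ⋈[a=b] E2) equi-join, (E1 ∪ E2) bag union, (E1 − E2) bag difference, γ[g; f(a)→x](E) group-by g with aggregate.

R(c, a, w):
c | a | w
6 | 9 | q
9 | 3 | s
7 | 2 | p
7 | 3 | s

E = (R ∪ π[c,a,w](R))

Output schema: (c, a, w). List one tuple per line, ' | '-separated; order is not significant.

Stepwise |·|:
  R → 4
  R → 4
  π[c,a,w](R) → 4
  (R ∪ π[c,a,w](R)) → 8

== RESULT ==
c | a | w
6 | 9 | q
6 | 9 | q
7 | 2 | p
7 | 2 | p
7 | 3 | s
7 | 3 | s
9 | 3 | s
9 | 3 | s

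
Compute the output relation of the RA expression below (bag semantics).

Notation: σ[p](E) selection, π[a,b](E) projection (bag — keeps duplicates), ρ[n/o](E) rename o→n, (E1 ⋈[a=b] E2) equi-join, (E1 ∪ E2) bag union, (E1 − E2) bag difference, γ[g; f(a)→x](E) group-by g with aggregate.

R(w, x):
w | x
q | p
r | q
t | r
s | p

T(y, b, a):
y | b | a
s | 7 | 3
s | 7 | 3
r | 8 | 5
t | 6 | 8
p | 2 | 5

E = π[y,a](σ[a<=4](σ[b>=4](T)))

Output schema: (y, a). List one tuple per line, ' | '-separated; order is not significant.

Subexpression sizes:
  T → 5
  σ[b>=4](T) → 4
  σ[a<=4](σ[b>=4](T)) → 2
  π[y,a](σ[a<=4](σ[b>=4](T))) → 2

== RESULT ==
y | a
s | 3
s | 3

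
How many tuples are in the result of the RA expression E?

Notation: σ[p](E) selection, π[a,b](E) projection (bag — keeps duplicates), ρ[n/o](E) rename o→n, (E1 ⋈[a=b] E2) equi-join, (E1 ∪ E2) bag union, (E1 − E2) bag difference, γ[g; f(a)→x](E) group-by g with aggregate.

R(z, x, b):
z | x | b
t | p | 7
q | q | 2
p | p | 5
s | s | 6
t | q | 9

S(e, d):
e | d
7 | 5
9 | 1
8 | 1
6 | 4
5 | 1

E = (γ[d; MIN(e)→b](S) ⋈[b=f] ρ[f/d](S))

Per-node cardinality:
  S → 5
  γ[d; MIN(e)→b](S) → 3
  S → 5
  ρ[f/d](S) → 5
  (γ[d; MIN(e)→b](S) ⋈[b=f] ρ[f/d](S)) → 1

|E| = 1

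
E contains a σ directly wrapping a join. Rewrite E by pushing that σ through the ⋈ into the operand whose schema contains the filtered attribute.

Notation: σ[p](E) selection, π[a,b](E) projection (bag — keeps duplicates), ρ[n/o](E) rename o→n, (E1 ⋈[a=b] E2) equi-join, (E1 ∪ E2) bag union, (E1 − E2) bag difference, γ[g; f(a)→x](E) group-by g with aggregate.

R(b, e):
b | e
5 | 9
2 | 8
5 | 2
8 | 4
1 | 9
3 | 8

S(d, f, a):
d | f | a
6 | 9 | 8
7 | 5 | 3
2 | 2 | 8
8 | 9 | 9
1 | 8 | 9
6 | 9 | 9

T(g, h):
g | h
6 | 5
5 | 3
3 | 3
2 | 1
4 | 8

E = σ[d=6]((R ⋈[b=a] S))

σ filters on d, owned by the right side.
E' = (R ⋈[b=a] σ[d=6](S))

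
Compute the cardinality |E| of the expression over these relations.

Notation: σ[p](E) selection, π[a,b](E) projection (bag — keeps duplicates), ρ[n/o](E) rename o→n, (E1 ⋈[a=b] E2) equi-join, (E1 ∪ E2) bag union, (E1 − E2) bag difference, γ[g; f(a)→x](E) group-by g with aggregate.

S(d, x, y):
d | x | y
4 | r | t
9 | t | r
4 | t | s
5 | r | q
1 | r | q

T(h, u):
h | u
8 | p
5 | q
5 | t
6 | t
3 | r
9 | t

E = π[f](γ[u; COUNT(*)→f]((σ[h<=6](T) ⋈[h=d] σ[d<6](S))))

Stepwise |·|:
  T → 6
  σ[h<=6](T) → 4
  S → 5
  σ[d<6](S) → 4
  (σ[h<=6](T) ⋈[h=d] σ[d<6](S)) → 2
  γ[u; COUNT(*)→f]((σ[h<=6](T) ⋈[h=d] σ[d<6](S))) → 2
  π[f](γ[u; COUNT(*)→f]((σ[h<=6](T) ⋈[h=d] σ[d<6](S)))) → 2

|E| = 2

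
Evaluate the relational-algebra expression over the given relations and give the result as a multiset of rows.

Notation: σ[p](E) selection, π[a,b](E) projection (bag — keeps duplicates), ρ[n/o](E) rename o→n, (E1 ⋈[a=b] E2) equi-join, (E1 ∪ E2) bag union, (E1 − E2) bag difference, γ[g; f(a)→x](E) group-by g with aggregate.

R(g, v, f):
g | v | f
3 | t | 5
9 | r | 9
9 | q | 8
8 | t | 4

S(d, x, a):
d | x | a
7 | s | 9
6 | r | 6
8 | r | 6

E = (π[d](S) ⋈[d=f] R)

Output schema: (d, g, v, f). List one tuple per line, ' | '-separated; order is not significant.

Per-node cardinality:
  S → 3
  π[d](S) → 3
  R → 4
  (π[d](S) ⋈[d=f] R) → 1

== RESULT ==
d | g | v | f
8 | 9 | q | 8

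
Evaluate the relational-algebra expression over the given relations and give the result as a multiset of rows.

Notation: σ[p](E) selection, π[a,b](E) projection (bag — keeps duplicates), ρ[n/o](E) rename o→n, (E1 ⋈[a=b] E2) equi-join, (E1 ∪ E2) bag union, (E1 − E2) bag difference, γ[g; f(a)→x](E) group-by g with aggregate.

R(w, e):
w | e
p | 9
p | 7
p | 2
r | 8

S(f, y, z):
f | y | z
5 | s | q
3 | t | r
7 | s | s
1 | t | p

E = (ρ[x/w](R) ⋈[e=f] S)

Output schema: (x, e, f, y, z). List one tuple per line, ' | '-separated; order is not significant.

Stepwise |·|:
  R → 4
  ρ[x/w](R) → 4
  S → 4
  (ρ[x/w](R) ⋈[e=f] S) → 1

== RESULT ==
x | e | f | y | z
p | 7 | 7 | s | s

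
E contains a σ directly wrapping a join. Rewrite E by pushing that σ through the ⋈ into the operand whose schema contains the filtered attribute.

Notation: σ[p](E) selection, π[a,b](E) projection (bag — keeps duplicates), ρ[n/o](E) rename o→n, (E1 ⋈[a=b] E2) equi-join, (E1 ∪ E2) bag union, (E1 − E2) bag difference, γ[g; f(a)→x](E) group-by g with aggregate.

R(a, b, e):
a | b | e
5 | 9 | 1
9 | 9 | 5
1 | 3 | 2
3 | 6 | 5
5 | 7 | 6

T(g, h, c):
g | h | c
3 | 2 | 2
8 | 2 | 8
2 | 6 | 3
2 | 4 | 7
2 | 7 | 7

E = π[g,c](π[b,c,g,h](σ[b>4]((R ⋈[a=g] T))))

σ filters on b, owned by the left side.
E' = π[g,c](π[b,c,g,h]((σ[b>4](R) ⋈[a=g] T)))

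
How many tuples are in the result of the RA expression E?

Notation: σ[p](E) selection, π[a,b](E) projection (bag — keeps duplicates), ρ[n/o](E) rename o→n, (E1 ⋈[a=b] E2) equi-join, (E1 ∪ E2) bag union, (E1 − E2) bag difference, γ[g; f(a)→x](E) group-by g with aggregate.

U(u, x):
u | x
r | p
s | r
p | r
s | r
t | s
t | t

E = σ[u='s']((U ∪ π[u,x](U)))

Per-node cardinality:
  U → 6
  U → 6
  π[u,x](U) → 6
  (U ∪ π[u,x](U)) → 12
  σ[u='s']((U ∪ π[u,x](U))) → 4

|E| = 4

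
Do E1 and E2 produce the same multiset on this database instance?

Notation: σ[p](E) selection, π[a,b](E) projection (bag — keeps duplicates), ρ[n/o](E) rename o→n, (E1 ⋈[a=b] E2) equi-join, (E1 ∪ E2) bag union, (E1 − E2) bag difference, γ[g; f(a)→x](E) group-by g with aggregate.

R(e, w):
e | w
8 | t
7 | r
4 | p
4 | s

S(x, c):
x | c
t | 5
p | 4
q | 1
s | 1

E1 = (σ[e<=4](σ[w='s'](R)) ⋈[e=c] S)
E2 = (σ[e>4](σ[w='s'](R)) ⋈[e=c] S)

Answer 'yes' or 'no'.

E1 per-node cardinality:
  R → 4
  σ[w='s'](R) → 1
  σ[e<=4](σ[w='s'](R)) → 1
  S → 4
  (σ[e<=4](σ[w='s'](R)) ⋈[e=c] S) → 1
E2 per-node cardinality:
  R → 4
  σ[w='s'](R) → 1
  σ[e>4](σ[w='s'](R)) → 0
  S → 4
  (σ[e>4](σ[w='s'](R)) ⋈[e=c] S) → 0

E1 result:
e | w | x | c
4 | s | p | 4
E2 result:
e | w | x | c
(0 rows)
Witness: (4, 's', 'p', 4) appears 1× in E1 but 0× in E2.

no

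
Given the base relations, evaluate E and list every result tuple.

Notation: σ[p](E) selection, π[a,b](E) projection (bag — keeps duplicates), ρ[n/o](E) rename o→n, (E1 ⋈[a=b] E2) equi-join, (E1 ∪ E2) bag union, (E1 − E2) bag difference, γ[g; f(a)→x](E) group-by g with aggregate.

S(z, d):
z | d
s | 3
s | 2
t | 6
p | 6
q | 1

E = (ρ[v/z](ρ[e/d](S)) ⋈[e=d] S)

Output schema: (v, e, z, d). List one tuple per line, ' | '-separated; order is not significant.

Per-node cardinality:
  S → 5
  ρ[e/d](S) → 5
  ρ[v/z](ρ[e/d](S)) → 5
  S → 5
  (ρ[v/z](ρ[e/d](S)) ⋈[e=d] S) → 7

== RESULT ==
v | e | z | d
p | 6 | p | 6
p | 6 | t | 6
q | 1 | q | 1
s | 2 | s | 2
s | 3 | s | 3
t | 6 | p | 6
t | 6 | t | 6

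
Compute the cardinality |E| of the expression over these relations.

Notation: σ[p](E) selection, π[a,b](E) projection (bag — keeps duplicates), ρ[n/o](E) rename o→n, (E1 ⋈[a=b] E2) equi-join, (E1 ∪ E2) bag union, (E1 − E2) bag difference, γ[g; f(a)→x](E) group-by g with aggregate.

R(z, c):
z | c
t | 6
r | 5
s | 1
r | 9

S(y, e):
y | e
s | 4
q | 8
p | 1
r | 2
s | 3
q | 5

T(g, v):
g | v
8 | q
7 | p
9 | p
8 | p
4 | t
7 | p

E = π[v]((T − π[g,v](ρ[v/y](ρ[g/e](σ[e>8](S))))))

Per-node cardinality:
  T → 6
  S → 6
  σ[e>8](S) → 0
  ρ[g/e](σ[e>8](S)) → 0
  ρ[v/y](ρ[g/e](σ[e>8](S))) → 0
  π[g,v](ρ[v/y](ρ[g/e](σ[e>8](S)))) → 0
  (T − π[g,v](ρ[v/y](ρ[g/e](σ[e>8](S))))) → 6
  π[v]((T − π[g,v](ρ[v/y](ρ[g/e](σ[e>8](S)))))) → 6

|E| = 6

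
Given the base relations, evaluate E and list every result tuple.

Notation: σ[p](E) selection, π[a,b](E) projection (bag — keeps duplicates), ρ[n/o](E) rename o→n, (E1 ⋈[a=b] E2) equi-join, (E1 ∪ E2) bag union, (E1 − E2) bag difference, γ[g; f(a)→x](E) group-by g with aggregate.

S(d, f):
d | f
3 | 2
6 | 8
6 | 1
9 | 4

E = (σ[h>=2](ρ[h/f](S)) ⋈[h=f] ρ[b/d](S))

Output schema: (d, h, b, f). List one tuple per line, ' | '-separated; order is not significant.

Subexpression sizes:
  S → 4
  ρ[h/f](S) → 4
  σ[h>=2](ρ[h/f](S)) → 3
  S → 4
  ρ[b/d](S) → 4
  (σ[h>=2](ρ[h/f](S)) ⋈[h=f] ρ[b/d](S)) → 3

== RESULT ==
d | h | b | f
3 | 2 | 3 | 2
6 | 8 | 6 | 8
9 | 4 | 9 | 4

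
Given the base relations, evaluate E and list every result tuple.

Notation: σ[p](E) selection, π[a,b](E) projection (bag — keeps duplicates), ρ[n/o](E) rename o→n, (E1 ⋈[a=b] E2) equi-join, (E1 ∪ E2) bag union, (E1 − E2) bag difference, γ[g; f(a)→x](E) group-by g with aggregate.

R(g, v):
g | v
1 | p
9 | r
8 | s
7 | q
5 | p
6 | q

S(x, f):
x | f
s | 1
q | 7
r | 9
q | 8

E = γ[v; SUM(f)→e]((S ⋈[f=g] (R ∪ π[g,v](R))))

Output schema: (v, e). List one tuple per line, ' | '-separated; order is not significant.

Subexpression sizes:
  S → 4
  R → 6
  R → 6
  π[g,v](R) → 6
  (R ∪ π[g,v](R)) → 12
  (S ⋈[f=g] (R ∪ π[g,v](R))) → 8
  γ[v; SUM(f)→e]((S ⋈[f=g] (R ∪ π[g,v](R)))) → 4

== RESULT ==
v | e
p | 2
q | 14
r | 18
s | 16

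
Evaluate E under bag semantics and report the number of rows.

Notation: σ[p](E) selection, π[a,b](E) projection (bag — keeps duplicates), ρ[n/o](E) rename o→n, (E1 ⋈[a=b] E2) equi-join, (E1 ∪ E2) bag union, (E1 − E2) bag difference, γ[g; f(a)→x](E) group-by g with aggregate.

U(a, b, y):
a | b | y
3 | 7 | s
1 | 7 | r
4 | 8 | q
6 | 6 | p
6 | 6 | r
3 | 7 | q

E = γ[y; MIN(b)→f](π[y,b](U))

Subexpression sizes:
  U → 6
  π[y,b](U) → 6
  γ[y; MIN(b)→f](π[y,b](U)) → 4

|E| = 4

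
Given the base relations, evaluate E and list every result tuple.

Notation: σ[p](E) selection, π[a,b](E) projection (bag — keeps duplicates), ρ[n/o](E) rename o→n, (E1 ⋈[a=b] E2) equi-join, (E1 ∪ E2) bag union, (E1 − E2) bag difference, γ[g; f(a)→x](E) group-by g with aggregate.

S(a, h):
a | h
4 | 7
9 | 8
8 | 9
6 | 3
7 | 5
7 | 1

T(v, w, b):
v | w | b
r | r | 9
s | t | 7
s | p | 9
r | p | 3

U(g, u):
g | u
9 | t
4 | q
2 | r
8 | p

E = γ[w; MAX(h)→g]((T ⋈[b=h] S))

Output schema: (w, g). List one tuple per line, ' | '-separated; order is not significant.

Stepwise |·|:
  T → 4
  S → 6
  (T ⋈[b=h] S) → 4
  γ[w; MAX(h)→g]((T ⋈[b=h] S)) → 3

== RESULT ==
w | g
p | 9
r | 9
t | 7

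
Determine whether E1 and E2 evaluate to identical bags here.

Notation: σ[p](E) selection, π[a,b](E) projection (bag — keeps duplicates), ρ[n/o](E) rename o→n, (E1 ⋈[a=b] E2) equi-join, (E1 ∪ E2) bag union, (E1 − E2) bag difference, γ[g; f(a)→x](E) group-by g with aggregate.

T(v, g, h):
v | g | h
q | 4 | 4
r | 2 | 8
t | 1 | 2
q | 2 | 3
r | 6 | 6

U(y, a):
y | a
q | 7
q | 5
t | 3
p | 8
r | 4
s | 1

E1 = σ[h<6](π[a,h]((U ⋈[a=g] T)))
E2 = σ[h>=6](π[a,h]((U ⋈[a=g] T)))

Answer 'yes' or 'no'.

E1 per-node cardinality:
  U → 6
  T → 5
  (U ⋈[a=g] T) → 2
  π[a,h]((U ⋈[a=g] T)) → 2
  σ[h<6](π[a,h]((U ⋈[a=g] T))) → 2
E2 per-node cardinality:
  U → 6
  T → 5
  (U ⋈[a=g] T) → 2
  π[a,h]((U ⋈[a=g] T)) → 2
  σ[h>=6](π[a,h]((U ⋈[a=g] T))) → 0

E1 result:
a | h
1 | 2
4 | 4
E2 result:
a | h
(0 rows)
Witness: (4, 4) appears 1× in E1 but 0× in E2.

no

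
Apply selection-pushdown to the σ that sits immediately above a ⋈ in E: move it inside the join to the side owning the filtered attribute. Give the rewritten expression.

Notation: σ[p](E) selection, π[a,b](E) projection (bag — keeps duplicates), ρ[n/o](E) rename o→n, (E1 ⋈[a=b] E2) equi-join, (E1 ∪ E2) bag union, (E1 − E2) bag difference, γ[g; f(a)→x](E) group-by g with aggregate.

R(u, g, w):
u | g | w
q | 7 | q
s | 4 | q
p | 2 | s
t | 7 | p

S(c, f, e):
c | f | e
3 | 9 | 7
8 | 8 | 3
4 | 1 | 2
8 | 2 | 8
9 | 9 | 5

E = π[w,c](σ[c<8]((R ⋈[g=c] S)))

σ filters on c, owned by the right side.
E' = π[w,c]((R ⋈[g=c] σ[c<8](S)))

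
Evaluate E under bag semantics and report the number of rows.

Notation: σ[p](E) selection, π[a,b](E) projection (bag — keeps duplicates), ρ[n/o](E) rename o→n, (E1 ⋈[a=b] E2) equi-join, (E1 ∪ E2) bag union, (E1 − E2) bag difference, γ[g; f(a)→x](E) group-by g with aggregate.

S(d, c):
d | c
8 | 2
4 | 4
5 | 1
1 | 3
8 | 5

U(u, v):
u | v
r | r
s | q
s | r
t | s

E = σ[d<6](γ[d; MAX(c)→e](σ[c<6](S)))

Per-node cardinality:
  S → 5
  σ[c<6](S) → 5
  γ[d; MAX(c)→e](σ[c<6](S)) → 4
  σ[d<6](γ[d; MAX(c)→e](σ[c<6](S))) → 3

|E| = 3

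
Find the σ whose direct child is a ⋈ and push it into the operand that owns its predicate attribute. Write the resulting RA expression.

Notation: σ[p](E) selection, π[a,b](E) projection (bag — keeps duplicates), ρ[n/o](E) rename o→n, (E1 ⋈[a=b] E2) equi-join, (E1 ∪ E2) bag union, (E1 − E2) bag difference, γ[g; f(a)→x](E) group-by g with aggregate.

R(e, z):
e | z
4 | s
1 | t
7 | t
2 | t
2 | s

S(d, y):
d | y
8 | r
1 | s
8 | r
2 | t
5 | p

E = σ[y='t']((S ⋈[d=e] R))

σ filters on y, owned by the left side.
E' = (σ[y='t'](S) ⋈[d=e] R)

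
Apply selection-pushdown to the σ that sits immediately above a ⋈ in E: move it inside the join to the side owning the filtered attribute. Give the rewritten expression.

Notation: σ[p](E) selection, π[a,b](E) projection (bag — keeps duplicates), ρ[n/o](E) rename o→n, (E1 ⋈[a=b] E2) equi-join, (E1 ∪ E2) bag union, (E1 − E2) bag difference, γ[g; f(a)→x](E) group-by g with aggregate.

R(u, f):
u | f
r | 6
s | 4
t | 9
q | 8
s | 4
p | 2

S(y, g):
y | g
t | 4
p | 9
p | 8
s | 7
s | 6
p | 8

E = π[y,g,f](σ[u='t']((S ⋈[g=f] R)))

σ filters on u, owned by the right side.
E' = π[y,g,f]((S ⋈[g=f] σ[u='t'](R)))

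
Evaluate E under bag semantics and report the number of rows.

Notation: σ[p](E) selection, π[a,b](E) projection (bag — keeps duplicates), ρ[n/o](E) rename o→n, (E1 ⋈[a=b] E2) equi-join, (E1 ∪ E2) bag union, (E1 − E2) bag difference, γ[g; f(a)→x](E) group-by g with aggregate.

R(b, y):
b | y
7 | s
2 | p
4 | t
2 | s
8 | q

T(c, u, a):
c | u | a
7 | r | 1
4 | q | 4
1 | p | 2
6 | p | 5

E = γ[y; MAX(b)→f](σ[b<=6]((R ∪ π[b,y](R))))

Per-node cardinality:
  R → 5
  R → 5
  π[b,y](R) → 5
  (R ∪ π[b,y](R)) → 10
  σ[b<=6]((R ∪ π[b,y](R))) → 6
  γ[y; MAX(b)→f](σ[b<=6]((R ∪ π[b,y](R)))) → 3

|E| = 3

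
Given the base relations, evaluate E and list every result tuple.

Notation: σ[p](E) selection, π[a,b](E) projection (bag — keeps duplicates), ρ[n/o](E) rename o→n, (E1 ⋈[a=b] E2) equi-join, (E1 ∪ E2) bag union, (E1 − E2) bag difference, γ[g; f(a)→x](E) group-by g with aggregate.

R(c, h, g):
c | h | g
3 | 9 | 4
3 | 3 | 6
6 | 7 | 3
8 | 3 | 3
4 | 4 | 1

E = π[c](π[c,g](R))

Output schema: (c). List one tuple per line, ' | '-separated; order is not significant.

Subexpression sizes:
  R → 5
  π[c,g](R) → 5
  π[c](π[c,g](R)) → 5

== RESULT ==
c
3
3
4
6
8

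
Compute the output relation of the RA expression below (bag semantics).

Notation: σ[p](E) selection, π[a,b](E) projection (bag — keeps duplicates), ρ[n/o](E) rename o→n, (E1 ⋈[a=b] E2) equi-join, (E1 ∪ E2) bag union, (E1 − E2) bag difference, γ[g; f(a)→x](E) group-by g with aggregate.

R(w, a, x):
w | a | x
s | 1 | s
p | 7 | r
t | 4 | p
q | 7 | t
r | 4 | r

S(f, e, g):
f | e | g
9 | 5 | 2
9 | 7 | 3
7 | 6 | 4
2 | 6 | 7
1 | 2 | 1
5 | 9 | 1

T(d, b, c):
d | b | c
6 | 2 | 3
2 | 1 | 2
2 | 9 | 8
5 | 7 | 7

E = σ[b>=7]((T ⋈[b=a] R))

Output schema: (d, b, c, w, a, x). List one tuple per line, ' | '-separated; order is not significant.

Row counts bottom-up:
  T → 4
  R → 5
  (T ⋈[b=a] R) → 3
  σ[b>=7]((T ⋈[b=a] R)) → 2

== RESULT ==
d | b | c | w | a | x
5 | 7 | 7 | p | 7 | r
5 | 7 | 7 | q | 7 | t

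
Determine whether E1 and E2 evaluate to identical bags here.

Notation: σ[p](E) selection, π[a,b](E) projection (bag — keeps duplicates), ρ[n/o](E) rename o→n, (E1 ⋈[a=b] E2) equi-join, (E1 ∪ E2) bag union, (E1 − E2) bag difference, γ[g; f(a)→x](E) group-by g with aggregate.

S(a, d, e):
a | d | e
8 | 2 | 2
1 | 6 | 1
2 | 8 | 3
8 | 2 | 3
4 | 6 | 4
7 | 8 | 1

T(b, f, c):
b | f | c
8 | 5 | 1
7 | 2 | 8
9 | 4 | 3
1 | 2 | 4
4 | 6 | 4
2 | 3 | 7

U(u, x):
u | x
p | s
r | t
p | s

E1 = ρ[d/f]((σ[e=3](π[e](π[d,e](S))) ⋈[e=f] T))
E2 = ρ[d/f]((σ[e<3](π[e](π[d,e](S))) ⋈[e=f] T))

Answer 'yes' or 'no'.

E1 subexpression sizes:
  S → 6
  π[d,e](S) → 6
  π[e](π[d,e](S)) → 6
  σ[e=3](π[e](π[d,e](S))) → 2
  T → 6
  (σ[e=3](π[e](π[d,e](S))) ⋈[e=f] T) → 2
  ρ[d/f]((σ[e=3](π[e](π[d,e](S))) ⋈[e=f] T)) → 2
E2 subexpression sizes:
  S → 6
  π[d,e](S) → 6
  π[e](π[d,e](S)) → 6
  σ[e<3](π[e](π[d,e](S))) → 3
  T → 6
  (σ[e<3](π[e](π[d,e](S))) ⋈[e=f] T) → 2
  ρ[d/f]((σ[e<3](π[e](π[d,e](S))) ⋈[e=f] T)) → 2

E1 result:
e | b | d | c
3 | 2 | 3 | 7
3 | 2 | 3 | 7
E2 result:
e | b | d | c
2 | 1 | 2 | 4
2 | 7 | 2 | 8
Witness: (3, 2, 3, 7) appears 2× in E1 but 0× in E2.

no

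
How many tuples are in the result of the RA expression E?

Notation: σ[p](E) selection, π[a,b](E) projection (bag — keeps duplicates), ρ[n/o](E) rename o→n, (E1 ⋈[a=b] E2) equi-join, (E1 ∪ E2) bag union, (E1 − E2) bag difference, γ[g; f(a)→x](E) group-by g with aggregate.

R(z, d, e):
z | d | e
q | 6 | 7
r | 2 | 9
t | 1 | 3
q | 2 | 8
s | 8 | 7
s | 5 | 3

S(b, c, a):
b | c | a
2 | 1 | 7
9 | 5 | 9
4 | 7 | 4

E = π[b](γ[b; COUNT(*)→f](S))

Subexpression sizes:
  S → 3
  γ[b; COUNT(*)→f](S) → 3
  π[b](γ[b; COUNT(*)→f](S)) → 3

|E| = 3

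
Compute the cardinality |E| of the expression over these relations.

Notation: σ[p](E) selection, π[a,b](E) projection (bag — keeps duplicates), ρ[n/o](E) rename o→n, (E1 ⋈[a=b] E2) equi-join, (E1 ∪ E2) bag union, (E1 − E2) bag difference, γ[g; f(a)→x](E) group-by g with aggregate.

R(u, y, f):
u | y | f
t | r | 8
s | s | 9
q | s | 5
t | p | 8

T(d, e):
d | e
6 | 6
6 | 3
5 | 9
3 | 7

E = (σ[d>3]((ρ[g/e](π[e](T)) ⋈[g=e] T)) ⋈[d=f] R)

Row counts bottom-up:
  T → 4
  π[e](T) → 4
  ρ[g/e](π[e](T)) → 4
  T → 4
  (ρ[g/e](π[e](T)) ⋈[g=e] T) → 4
  σ[d>3]((ρ[g/e](π[e](T)) ⋈[g=e] T)) → 3
  R → 4
  (σ[d>3]((ρ[g/e](π[e](T)) ⋈[g=e] T)) ⋈[d=f] R) → 1

|E| = 1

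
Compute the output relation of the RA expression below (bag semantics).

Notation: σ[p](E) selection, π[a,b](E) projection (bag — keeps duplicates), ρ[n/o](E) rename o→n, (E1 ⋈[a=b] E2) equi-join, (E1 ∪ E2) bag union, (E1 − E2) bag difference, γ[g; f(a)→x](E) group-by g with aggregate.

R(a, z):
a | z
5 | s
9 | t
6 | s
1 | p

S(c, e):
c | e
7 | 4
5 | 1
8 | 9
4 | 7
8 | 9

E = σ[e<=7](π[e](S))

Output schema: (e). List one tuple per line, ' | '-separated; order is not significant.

Subexpression sizes:
  S → 5
  π[e](S) → 5
  σ[e<=7](π[e](S)) → 3

== RESULT ==
e
1
4
7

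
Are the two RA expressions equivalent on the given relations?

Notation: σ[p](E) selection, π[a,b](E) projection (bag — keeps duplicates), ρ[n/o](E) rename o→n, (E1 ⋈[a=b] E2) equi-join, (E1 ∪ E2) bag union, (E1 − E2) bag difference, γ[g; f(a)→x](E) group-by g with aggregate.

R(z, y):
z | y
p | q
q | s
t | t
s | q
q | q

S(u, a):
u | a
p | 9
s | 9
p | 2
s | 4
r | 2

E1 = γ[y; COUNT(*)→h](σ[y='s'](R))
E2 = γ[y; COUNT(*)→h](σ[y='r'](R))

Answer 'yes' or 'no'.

E1 row counts bottom-up:
  R → 5
  σ[y='s'](R) → 1
  γ[y; COUNT(*)→h](σ[y='s'](R)) → 1
E2 row counts bottom-up:
  R → 5
  σ[y='r'](R) → 0
  γ[y; COUNT(*)→h](σ[y='r'](R)) → 0

E1 result:
y | h
s | 1
E2 result:
y | h
(0 rows)
Witness: ('s', 1) appears 1× in E1 but 0× in E2.

no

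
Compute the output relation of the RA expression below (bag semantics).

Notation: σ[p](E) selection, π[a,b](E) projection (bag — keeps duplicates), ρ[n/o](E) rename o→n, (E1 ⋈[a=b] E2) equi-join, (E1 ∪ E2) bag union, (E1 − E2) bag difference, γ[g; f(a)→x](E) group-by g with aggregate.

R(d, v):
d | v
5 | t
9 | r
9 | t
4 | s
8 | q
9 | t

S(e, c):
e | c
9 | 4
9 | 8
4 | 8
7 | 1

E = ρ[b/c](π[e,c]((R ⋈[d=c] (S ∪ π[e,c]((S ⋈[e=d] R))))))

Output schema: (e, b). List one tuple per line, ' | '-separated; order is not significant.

Row counts bottom-up:
  R → 6
  S → 4
  S → 4
  R → 6
  (S ⋈[e=d] R) → 7
  π[e,c]((S ⋈[e=d] R)) → 7
  (S ∪ π[e,c]((S ⋈[e=d] R))) → 11
  (R ⋈[d=c] (S ∪ π[e,c]((S ⋈[e=d] R)))) → 10
  π[e,c]((R ⋈[d=c] (S ∪ π[e,c]((S ⋈[e=d] R))))) → 10
  ρ[b/c](π[e,c]((R ⋈[d=c] (S ∪ π[e,c]((S ⋈[e=d] R)))))) → 10

== RESULT ==
e | b
4 | 8
4 | 8
9 | 4
9 | 4
9 | 4
9 | 4
9 | 8
9 | 8
9 | 8
9 | 8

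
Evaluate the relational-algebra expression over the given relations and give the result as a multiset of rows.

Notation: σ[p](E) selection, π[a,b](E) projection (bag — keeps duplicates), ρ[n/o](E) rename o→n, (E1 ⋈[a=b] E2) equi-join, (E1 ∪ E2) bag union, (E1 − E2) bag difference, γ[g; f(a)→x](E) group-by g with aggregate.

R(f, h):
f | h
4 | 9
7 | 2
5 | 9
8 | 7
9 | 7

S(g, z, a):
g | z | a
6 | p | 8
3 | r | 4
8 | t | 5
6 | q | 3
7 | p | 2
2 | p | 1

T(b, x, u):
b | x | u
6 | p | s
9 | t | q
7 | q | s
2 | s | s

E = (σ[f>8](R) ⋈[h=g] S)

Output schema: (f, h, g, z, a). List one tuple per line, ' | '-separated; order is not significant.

Subexpression sizes:
  R → 5
  σ[f>8](R) → 1
  S → 6
  (σ[f>8](R) ⋈[h=g] S) → 1

== RESULT ==
f | h | g | z | a
9 | 7 | 7 | p | 2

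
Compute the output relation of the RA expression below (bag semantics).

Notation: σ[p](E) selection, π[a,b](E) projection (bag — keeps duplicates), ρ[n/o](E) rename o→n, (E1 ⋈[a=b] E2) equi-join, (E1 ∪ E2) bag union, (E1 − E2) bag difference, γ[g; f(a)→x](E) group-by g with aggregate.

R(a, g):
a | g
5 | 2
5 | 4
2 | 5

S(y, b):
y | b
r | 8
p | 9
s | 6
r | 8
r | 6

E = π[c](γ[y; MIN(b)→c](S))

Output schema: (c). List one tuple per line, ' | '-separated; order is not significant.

Stepwise |·|:
  S → 5
  γ[y; MIN(b)→c](S) → 3
  π[c](γ[y; MIN(b)→c](S)) → 3

== RESULT ==
c
6
6
9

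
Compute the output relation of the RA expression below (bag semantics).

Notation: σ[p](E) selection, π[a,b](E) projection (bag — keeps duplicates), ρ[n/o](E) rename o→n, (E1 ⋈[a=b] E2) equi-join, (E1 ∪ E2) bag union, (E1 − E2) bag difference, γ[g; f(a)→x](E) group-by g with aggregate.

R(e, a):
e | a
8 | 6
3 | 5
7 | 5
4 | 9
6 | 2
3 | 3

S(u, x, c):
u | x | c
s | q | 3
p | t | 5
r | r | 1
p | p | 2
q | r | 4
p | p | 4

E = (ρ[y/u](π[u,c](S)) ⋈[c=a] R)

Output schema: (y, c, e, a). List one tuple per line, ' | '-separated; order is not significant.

Subexpression sizes:
  S → 6
  π[u,c](S) → 6
  ρ[y/u](π[u,c](S)) → 6
  R → 6
  (ρ[y/u](π[u,c](S)) ⋈[c=a] R) → 4

== RESULT ==
y | c | e | a
p | 2 | 6 | 2
p | 5 | 3 | 5
p | 5 | 7 | 5
s | 3 | 3 | 3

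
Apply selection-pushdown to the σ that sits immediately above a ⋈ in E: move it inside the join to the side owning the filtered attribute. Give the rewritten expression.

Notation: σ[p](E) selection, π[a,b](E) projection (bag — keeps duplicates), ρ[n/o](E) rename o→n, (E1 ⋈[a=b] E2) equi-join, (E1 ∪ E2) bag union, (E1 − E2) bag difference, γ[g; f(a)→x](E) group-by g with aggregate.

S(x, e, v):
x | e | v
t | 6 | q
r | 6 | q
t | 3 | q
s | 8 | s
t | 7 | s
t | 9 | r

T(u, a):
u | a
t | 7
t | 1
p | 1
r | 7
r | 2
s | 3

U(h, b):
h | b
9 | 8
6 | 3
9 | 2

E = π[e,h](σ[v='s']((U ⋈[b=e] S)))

σ filters on v, owned by the right side.
E' = π[e,h]((U ⋈[b=e] σ[v='s'](S)))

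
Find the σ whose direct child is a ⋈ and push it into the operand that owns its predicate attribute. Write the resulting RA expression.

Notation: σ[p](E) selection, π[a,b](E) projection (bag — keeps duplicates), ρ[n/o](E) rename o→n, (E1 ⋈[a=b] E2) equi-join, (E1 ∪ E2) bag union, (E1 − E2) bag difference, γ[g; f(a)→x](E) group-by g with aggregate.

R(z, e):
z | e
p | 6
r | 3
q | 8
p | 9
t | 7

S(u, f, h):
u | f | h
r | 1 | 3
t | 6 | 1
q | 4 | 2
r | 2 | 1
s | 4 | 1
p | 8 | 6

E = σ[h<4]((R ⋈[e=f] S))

σ filters on h, owned by the right side.
E' = (R ⋈[e=f] σ[h<4](S))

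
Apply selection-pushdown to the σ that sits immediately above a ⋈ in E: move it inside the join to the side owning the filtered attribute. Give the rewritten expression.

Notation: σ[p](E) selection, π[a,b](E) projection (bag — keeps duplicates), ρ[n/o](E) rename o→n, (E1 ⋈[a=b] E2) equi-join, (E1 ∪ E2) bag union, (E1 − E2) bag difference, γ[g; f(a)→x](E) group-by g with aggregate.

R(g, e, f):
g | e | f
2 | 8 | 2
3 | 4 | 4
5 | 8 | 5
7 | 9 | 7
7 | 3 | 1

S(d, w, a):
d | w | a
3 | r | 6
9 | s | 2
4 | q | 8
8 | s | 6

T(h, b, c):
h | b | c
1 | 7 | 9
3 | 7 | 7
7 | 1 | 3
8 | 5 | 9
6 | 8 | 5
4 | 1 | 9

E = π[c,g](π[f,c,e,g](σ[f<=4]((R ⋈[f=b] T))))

σ filters on f, owned by the left side.
E' = π[c,g](π[f,c,e,g]((σ[f<=4](R) ⋈[f=b] T)))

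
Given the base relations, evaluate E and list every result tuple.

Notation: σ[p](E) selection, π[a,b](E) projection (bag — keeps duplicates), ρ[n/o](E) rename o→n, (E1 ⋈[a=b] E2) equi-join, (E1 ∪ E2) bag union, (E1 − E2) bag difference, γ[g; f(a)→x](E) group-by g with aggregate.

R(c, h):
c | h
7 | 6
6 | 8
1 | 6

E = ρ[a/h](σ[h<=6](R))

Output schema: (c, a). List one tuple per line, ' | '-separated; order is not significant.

Per-node cardinality:
  R → 3
  σ[h<=6](R) → 2
  ρ[a/h](σ[h<=6](R)) → 2

== RESULT ==
c | a
1 | 6
7 | 6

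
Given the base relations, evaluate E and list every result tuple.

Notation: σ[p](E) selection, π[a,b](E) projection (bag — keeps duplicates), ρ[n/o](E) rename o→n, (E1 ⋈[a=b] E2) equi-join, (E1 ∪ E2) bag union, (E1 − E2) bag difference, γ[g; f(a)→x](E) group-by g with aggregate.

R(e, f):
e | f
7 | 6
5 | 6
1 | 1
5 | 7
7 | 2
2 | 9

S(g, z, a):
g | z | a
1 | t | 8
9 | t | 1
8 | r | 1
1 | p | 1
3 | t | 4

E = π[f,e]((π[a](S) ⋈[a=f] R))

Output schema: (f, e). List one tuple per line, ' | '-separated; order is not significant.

Row counts bottom-up:
  S → 5
  π[a](S) → 5
  R → 6
  (π[a](S) ⋈[a=f] R) → 3
  π[f,e]((π[a](S) ⋈[a=f] R)) → 3

== RESULT ==
f | e
1 | 1
1 | 1
1 | 1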